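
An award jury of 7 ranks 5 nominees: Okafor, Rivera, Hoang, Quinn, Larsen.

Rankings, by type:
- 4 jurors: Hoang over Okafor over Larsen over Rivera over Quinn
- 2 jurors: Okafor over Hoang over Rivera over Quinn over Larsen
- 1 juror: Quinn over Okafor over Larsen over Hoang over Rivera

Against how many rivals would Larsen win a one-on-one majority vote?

Larsen against each rival (7 jurors):
Larsen–Okafor: Okafor 7–0.
Larsen vs Rivera: Larsen wins 5–2.
Larsen vs Hoang: Hoang wins 6–1.
Larsen vs Quinn: Larsen wins 4–3.
Larsen beats Rivera, Quinn; loses to Okafor, Hoang — 2 pairwise wins.

2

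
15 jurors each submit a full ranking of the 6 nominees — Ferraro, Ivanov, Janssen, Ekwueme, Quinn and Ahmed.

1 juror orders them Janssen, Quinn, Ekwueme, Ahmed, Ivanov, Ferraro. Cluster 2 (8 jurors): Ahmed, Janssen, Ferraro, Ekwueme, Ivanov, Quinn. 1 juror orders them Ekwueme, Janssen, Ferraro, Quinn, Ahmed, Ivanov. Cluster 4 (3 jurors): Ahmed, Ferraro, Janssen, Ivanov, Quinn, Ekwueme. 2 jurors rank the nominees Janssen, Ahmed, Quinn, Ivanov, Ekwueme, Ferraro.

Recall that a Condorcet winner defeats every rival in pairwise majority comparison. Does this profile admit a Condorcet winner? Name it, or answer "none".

Ahmed

Head-to-head results (15 jurors):
Ferraro vs Ivanov: Ferraro is ranked higher on 8+1+3 = 12 ballots, Ivanov on 3. Ferraro wins 12–3.
Ferraro vs Janssen: Ferraro is ranked higher on 3 ballots, Janssen on 12. Janssen wins 12–3.
Ferraro vs Ekwueme: Ferraro, 11–4.
Ferraro–Quinn: Ferraro 12–3.
Ferraro vs Ahmed: 1 to 14, Ahmed.
Ivanov vs Janssen: Janssen, 15–0.
Ivanov vs Ekwueme: Ivanov is ranked higher on 3+2 = 5 ballots, Ekwueme on 10. Ekwueme wins 10–5.
Ivanov vs Quinn: Ivanov, 11–4.
Ivanov vs Ahmed: Ahmed wins 15–0.
Janssen vs Ekwueme: Janssen wins 14–1.
Janssen vs Quinn: Janssen is ranked higher on 1+8+1+3+2 = 15 ballots, Quinn on 0. Janssen wins 15–0.
Janssen vs Ahmed: 1+1+2 = 4 for Janssen, 11 for Ahmed — Ahmed by 11–4.
Ekwueme–Quinn: Ekwueme 9–6.
Ekwueme vs Ahmed: Ahmed, 13–2.
Quinn vs Ahmed: 1+1 = 2 for Quinn, 13 for Ahmed — Ahmed by 13–2.
Ahmed defeats every rival head-to-head and is the Condorcet winner.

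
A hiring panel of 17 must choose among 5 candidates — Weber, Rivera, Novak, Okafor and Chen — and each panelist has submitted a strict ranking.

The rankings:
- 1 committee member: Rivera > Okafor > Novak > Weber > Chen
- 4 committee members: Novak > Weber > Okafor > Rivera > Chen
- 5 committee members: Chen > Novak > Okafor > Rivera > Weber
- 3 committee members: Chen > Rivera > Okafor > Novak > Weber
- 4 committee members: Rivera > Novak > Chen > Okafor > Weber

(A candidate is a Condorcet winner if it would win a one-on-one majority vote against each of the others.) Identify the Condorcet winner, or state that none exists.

Novak

Pairwise majorities:
Weber vs Rivera: 4 for Weber, 13 for Rivera — Rivera by 13–4.
Weber vs Novak: Weber preferred on 0 ballots; Novak wins 17–0.
Weber vs Okafor: 4 for Weber, 13 for Okafor — Okafor by 13–4.
Weber vs Chen: Weber is ranked higher on 1+4 = 5 ballots, Chen on 12. Chen wins 12–5.
Rivera vs Novak: 8 to 9, Novak.
Rivera vs Okafor: Rivera is ranked higher on 1+3+4 = 8 ballots, Okafor on 9. Okafor wins 9–8.
Rivera vs Chen: Rivera preferred on 1+4+4 = 9 ballots; Rivera wins 9–8.
Novak vs Okafor: Novak preferred on 4+5+4 = 13 ballots; Novak wins 13–4.
Novak vs Chen: Novak is ranked higher on 1+4+4 = 9 ballots, Chen on 8. Novak wins 9–8.
Okafor vs Chen: Okafor preferred on 1+4 = 5 ballots; Chen wins 12–5.
Only Novak has no losses; Novak is the Condorcet winner.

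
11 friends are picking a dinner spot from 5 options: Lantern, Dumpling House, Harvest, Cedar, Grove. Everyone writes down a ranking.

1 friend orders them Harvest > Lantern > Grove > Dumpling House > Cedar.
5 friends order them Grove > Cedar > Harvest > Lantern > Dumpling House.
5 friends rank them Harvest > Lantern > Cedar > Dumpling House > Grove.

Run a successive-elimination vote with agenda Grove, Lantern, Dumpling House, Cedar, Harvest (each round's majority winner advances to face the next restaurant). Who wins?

Harvest

Round 1: Grove vs Lantern — 5–6, Lantern advances.
Round 2: Lantern vs Dumpling House — 11–0, Lantern advances.
Round 3: Lantern vs Cedar — 6–5, Lantern advances.
Round 4: Lantern vs Harvest — 0–11, Harvest advances.
Harvest survives the agenda.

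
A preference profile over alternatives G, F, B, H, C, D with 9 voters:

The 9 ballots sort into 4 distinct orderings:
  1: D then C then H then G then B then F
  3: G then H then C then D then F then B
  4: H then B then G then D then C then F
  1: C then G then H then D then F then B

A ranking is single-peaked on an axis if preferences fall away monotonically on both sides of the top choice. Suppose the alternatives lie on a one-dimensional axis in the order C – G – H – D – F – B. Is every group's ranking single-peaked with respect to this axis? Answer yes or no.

no

Axis positions: C=1, G=2, H=3, D=4, F=5, B=6.
Group 1: ranking walks positions 4-1-3-2-6-5; C is ranked above H even though H lies between C and the peak D on the axis — preferences dip and rise again. Not single-peaked.
Group 2 (peak G at position 2): ranking walks positions 2-3-1-4-5-6, expanding outward from the peak — single-peaked.
Group 3: ranking walks positions 3-6-2-4-1-5; B is ranked above D even though D lies between B and the peak H on the axis — preferences dip and rise again. Not single-peaked.
Group 4 (peak C at position 1): ranking walks positions 1-2-3-4-5-6, expanding outward from the peak — single-peaked.
Group 1 violates single-peakedness, so the profile is not single-peaked on this axis.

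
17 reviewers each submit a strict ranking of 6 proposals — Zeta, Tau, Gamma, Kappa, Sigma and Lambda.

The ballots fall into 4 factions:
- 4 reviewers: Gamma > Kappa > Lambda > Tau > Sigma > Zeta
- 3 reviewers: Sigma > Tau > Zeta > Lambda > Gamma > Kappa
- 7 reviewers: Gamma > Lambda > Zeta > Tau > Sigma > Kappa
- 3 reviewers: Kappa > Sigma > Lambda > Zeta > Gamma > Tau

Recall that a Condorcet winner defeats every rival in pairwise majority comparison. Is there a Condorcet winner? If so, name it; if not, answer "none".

Check each pair by majority over 17 ballots:
Zeta vs Tau: Zeta, 10–7.
Zeta vs Gamma: Gamma, 11–6.
Zeta vs Kappa: Zeta, 10–7.
Zeta vs Sigma: Sigma, 10–7.
Zeta vs Lambda: Lambda, 14–3.
Tau–Gamma: Gamma 14–3.
Tau vs Kappa: Tau, 10–7.
Tau–Sigma: Tau 11–6.
Tau vs Lambda: Lambda wins 14–3.
Gamma vs Kappa: Gamma wins 14–3.
Gamma vs Sigma: Gamma wins 11–6.
Gamma vs Lambda: Gamma, 11–6.
Kappa vs Sigma: Sigma, 10–7.
Kappa–Lambda: Lambda 10–7.
Sigma–Lambda: Lambda 11–6.
Gamma beats each of Zeta, Tau, Kappa, Sigma, Lambda — Gamma is the Condorcet winner.

Gamma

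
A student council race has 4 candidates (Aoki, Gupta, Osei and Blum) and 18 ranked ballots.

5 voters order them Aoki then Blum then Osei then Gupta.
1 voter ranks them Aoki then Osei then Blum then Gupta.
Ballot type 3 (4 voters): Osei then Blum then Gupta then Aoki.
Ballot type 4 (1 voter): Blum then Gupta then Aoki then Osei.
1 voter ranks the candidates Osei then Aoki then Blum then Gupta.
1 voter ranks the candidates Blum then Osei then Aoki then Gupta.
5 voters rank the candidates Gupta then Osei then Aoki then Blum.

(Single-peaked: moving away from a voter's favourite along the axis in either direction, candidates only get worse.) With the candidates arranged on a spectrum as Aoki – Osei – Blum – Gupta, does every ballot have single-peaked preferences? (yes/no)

no

Axis positions: Aoki=1, Osei=2, Blum=3, Gupta=4.
Ballot type 1: ranking walks positions 1-3-2-4; Blum is ranked above Osei even though Osei lies between Blum and the peak Aoki on the axis — preferences dip and rise again. Not single-peaked.
Ballot type 2 (peak Aoki at position 1): ranking walks positions 1-2-3-4, expanding outward from the peak — single-peaked.
Ballot type 3 (peak Osei at position 2): ranking walks positions 2-3-4-1, expanding outward from the peak — single-peaked.
Ballot type 4: ranking walks positions 3-4-1-2; Aoki is ranked above Osei even though Osei lies between Aoki and the peak Blum on the axis — preferences dip and rise again. Not single-peaked.
Ballot type 5 (peak Osei at position 2): ranking walks positions 2-1-3-4, expanding outward from the peak — single-peaked.
Ballot type 6 (peak Blum at position 3): ranking walks positions 3-2-1-4, expanding outward from the peak — single-peaked.
Ballot type 7: ranking walks positions 4-2-1-3; Osei is ranked above Blum even though Blum lies between Osei and the peak Gupta on the axis — preferences dip and rise again. Not single-peaked.
Ballot type 1 violates single-peakedness, so the profile is not single-peaked on this axis.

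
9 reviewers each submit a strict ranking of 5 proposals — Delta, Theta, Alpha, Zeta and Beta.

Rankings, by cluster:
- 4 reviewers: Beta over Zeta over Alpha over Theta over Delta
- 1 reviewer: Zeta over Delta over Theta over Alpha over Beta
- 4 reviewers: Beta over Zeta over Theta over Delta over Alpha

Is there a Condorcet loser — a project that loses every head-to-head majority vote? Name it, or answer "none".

Alpha

Head-to-head results (9 reviewers):
Delta–Theta: Theta 8–1.
Delta vs Alpha: Delta wins 5–4.
Delta vs Zeta: 0 to 9, Zeta.
Delta–Beta: Beta 8–1.
Theta–Alpha: Theta 5–4.
Theta vs Zeta: Zeta wins 9–0.
Theta vs Beta: Theta is ranked higher on 1 ballot, Beta on 8. Beta wins 8–1.
Alpha vs Zeta: Alpha preferred on 0 ballots; Zeta wins 9–0.
Alpha vs Beta: Beta wins 8–1.
Zeta vs Beta: Beta wins 8–1.
Only Alpha has no wins; Alpha is the Condorcet loser.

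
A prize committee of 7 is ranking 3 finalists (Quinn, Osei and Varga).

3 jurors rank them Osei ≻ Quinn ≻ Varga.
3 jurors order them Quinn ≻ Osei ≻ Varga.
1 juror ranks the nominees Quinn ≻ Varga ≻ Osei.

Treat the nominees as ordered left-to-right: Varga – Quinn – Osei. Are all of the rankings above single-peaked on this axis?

yes

Axis positions: Varga=1, Quinn=2, Osei=3.
Cluster 1 (peak Osei at position 3): ranking walks positions 3-2-1, expanding outward from the peak — single-peaked.
Cluster 2 (peak Quinn at position 2): ranking walks positions 2-3-1, expanding outward from the peak — single-peaked.
Cluster 3 (peak Quinn at position 2): ranking walks positions 2-1-3, expanding outward from the peak — single-peaked.
Every ranking is single-peaked on this axis.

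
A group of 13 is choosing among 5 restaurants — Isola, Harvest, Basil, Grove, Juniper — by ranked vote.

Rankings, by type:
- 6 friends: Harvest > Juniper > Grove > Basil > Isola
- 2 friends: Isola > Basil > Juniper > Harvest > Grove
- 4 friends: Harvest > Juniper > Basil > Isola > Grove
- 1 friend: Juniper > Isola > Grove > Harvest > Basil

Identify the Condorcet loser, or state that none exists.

none

Pairwise majorities:
Isola vs Harvest: 3 to 10, Harvest.
Isola vs Basil: 2+1 = 3 for Isola, 10 for Basil — Basil by 10–3.
Isola–Grove: Isola 7–6.
Isola vs Juniper: Juniper wins 11–2.
Harvest vs Basil: Harvest, 11–2.
Harvest vs Grove: 12 to 1, Harvest.
Harvest vs Juniper: Harvest is ranked higher on 6+4 = 10 ballots, Juniper on 3. Harvest wins 10–3.
Basil vs Grove: Grove, 7–6.
Basil vs Juniper: Basil is ranked higher on 2 ballots, Juniper on 11. Juniper wins 11–2.
Grove vs Juniper: Grove is ranked higher on 0 ballots, Juniper on 13. Juniper wins 13–0.
No restaurant is winless: Isola beats Grove; Harvest beats Isola; Basil beats Isola; Grove beats Basil; Juniper beats Isola. There is no Condorcet loser.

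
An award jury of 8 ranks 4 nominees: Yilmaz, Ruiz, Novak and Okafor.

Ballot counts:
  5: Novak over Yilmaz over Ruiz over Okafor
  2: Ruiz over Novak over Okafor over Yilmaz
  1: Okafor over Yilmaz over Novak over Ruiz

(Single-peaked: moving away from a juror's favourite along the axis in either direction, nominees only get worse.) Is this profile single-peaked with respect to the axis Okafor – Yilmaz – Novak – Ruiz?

no

Axis positions: Okafor=1, Yilmaz=2, Novak=3, Ruiz=4.
Group 1 (peak Novak at position 3): ranking walks positions 3-2-4-1, expanding outward from the peak — single-peaked.
Group 2: ranking walks positions 4-3-1-2; Okafor is ranked above Yilmaz even though Yilmaz lies between Okafor and the peak Ruiz on the axis — preferences dip and rise again. Not single-peaked.
Group 3 (peak Okafor at position 1): ranking walks positions 1-2-3-4, expanding outward from the peak — single-peaked.
Group 2 violates single-peakedness, so the profile is not single-peaked on this axis.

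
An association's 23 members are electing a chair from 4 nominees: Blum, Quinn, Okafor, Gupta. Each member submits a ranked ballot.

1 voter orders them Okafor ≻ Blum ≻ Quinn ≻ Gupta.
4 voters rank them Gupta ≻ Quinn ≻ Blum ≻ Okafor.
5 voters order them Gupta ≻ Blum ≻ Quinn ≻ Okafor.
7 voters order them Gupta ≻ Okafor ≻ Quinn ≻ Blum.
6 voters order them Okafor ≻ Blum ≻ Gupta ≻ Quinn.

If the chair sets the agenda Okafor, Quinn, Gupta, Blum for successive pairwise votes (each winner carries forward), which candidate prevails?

Gupta

Round 1: Okafor vs Quinn — 14–9, Okafor advances.
Round 2: Okafor vs Gupta — 7–16, Gupta advances.
Round 3: Gupta vs Blum — 16–7, Gupta advances.
The agenda winner is Gupta.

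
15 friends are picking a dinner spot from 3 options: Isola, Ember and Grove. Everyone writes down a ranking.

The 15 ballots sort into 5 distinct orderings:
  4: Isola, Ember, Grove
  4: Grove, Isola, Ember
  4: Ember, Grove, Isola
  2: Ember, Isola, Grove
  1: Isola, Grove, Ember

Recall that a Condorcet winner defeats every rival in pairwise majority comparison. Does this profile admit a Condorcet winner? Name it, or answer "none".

none

Check each pair by majority over 15 ballots:
Isola vs Ember: Isola, 9–6.
Isola vs Grove: Grove wins 8–7.
Ember vs Grove: 4+4+2 = 10 for Ember, 5 for Grove — Ember by 10–5.
Every restaurant loses at least once (Isola loses to Grove; Ember loses to Isola; Grove loses to Ember). The majority relation contains the cycle Isola > Ember > Grove > Isola, so there is no Condorcet winner.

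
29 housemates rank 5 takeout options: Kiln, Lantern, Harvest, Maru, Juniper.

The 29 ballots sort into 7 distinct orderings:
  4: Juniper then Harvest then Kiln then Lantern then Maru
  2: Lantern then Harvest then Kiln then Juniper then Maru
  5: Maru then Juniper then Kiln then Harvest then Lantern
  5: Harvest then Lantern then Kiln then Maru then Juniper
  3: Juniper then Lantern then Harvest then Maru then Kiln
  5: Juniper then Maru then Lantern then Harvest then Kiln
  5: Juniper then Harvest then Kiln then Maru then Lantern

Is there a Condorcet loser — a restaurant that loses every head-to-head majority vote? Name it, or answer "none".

none

Head-to-head results (29 friends):
Kiln vs Lantern: Lantern, 15–14.
Kiln vs Harvest: 5 to 24, Harvest.
Kiln–Maru: Kiln 16–13.
Kiln vs Juniper: Kiln is ranked higher on 2+5 = 7 ballots, Juniper on 22. Juniper wins 22–7.
Lantern vs Harvest: 2+3+5 = 10 for Lantern, 19 for Harvest — Harvest by 19–10.
Lantern vs Maru: Maru, 15–14.
Lantern vs Juniper: 7 to 22, Juniper.
Harvest vs Maru: Harvest, 19–10.
Harvest–Juniper: Juniper 22–7.
Maru–Juniper: Juniper 19–10.
No restaurant is winless: Kiln beats Maru; Lantern beats Kiln; Harvest beats Kiln; Maru beats Lantern; Juniper beats Kiln. There is no Condorcet loser.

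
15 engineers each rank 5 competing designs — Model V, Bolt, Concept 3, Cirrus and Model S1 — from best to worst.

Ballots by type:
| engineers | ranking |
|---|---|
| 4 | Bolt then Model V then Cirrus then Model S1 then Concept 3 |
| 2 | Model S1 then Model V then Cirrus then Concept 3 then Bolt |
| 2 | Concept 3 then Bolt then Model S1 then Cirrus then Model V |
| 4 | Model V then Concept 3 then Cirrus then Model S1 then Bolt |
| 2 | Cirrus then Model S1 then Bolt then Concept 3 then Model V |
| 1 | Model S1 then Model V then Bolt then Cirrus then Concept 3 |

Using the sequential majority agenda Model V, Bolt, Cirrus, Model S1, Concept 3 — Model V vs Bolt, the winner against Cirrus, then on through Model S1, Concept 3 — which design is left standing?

Cirrus

Round 1: Model V vs Bolt — 7–8, Bolt advances.
Round 2: Bolt vs Cirrus — 7–8, Cirrus advances.
Round 3: Cirrus vs Model S1 — 10–5, Cirrus advances.
Round 4: Cirrus vs Concept 3 — 9–6, Cirrus advances.
The agenda winner is Cirrus.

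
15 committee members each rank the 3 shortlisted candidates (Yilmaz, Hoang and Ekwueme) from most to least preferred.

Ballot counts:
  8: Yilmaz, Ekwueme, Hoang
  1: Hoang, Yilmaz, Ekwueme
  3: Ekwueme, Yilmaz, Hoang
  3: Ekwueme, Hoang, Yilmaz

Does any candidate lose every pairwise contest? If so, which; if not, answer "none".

Pairwise majorities:
Yilmaz–Hoang: Yilmaz 11–4.
Yilmaz–Ekwueme: Yilmaz 9–6.
Hoang–Ekwueme: Ekwueme 14–1.
Only Hoang has no wins; Hoang is the Condorcet loser.

Hoang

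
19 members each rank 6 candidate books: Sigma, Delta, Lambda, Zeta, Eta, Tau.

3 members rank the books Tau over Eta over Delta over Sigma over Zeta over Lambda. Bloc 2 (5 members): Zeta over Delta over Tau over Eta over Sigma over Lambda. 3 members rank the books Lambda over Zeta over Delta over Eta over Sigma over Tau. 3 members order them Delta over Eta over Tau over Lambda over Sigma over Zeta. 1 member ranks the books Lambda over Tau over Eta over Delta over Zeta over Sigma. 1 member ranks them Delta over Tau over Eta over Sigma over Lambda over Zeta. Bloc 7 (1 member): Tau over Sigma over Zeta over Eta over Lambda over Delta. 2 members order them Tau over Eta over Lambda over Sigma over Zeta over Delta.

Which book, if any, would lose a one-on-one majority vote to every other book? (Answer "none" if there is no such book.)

Pairwise majorities:
Sigma vs Delta: Sigma preferred on 1+2 = 3 ballots; Delta wins 16–3.
Sigma vs Lambda: 3+5+1+1 = 10 for Sigma, 9 for Lambda — Sigma by 10–9.
Sigma–Zeta: Sigma 10–9.
Sigma vs Eta: 1 for Sigma, 18 for Eta — Eta by 18–1.
Sigma vs Tau: Sigma is ranked higher on 3 ballots, Tau on 16. Tau wins 16–3.
Delta vs Lambda: Delta preferred on 3+5+3+1 = 12 ballots; Delta wins 12–7.
Delta–Zeta: Zeta 11–8.
Delta vs Eta: 12 to 7, Delta.
Delta vs Tau: Delta wins 12–7.
Lambda–Zeta: Lambda 10–9.
Lambda vs Eta: Eta wins 15–4.
Lambda–Tau: Tau 15–4.
Zeta vs Eta: 5+3+1 = 9 for Zeta, 10 for Eta — Eta by 10–9.
Zeta vs Tau: Tau, 11–8.
Eta vs Tau: Eta preferred on 3+3 = 6 ballots; Tau wins 13–6.
Each book has at least one pairwise win (Sigma beats Lambda; Delta beats Sigma; Lambda beats Zeta; Zeta beats Delta; Eta beats Sigma; Tau beats Sigma) — no Condorcet loser.

none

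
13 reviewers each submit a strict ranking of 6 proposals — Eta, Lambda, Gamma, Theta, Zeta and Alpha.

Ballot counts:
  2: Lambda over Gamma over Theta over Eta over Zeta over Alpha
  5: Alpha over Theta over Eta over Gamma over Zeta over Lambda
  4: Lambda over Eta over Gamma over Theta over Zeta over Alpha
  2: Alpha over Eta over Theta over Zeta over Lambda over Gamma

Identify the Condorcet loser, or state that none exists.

Head-to-head results (13 reviewers):
Eta vs Lambda: Eta, 7–6.
Eta vs Gamma: Eta wins 11–2.
Eta vs Theta: Theta, 7–6.
Eta vs Zeta: Eta wins 13–0.
Eta vs Alpha: Eta preferred on 2+4 = 6 ballots; Alpha wins 7–6.
Lambda vs Gamma: Lambda, 8–5.
Lambda vs Theta: Theta wins 7–6.
Lambda–Zeta: Zeta 7–6.
Lambda vs Alpha: Alpha, 7–6.
Gamma vs Theta: Theta wins 7–6.
Gamma vs Zeta: Gamma preferred on 2+5+4 = 11 ballots; Gamma wins 11–2.
Gamma vs Alpha: Alpha wins 7–6.
Theta vs Zeta: 2+5+4+2 = 13 for Theta, 0 for Zeta — Theta by 13–0.
Theta vs Alpha: Alpha, 7–6.
Zeta vs Alpha: Zeta preferred on 2+4 = 6 ballots; Alpha wins 7–6.
No project is winless: Eta beats Lambda; Lambda beats Gamma; Gamma beats Zeta; Theta beats Eta; Zeta beats Lambda; Alpha beats Eta. There is no Condorcet loser.

none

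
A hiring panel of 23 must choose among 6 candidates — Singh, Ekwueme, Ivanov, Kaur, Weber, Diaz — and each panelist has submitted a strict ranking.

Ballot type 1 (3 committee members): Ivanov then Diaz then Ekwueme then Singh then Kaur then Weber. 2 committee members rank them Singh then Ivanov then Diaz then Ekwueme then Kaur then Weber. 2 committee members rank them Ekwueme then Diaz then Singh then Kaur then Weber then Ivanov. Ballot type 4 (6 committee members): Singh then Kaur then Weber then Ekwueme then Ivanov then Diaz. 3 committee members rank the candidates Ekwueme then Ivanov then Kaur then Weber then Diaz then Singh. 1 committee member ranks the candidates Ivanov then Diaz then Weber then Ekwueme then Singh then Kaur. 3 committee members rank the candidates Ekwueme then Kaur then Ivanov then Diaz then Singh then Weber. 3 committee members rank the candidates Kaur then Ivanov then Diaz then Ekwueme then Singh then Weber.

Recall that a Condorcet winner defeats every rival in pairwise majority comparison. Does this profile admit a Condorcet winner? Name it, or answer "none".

Ekwueme

Head-to-head results (23 committee members):
Singh vs Ekwueme: 8 to 15, Ekwueme.
Singh vs Ivanov: 2+2+6 = 10 for Singh, 13 for Ivanov — Ivanov by 13–10.
Singh vs Kaur: Singh preferred on 3+2+2+6+1 = 14 ballots; Singh wins 14–9.
Singh vs Weber: Singh preferred on 3+2+2+6+3+3 = 19 ballots; Singh wins 19–4.
Singh vs Diaz: 2+6 = 8 for Singh, 15 for Diaz — Diaz by 15–8.
Ekwueme vs Ivanov: Ekwueme is ranked higher on 2+6+3+3 = 14 ballots, Ivanov on 9. Ekwueme wins 14–9.
Ekwueme vs Kaur: 14 to 9, Ekwueme.
Ekwueme vs Weber: Ekwueme is ranked higher on 3+2+2+3+3+3 = 16 ballots, Weber on 7. Ekwueme wins 16–7.
Ekwueme vs Diaz: Ekwueme is ranked higher on 2+6+3+3 = 14 ballots, Diaz on 9. Ekwueme wins 14–9.
Ivanov vs Kaur: Ivanov is ranked higher on 3+2+3+1 = 9 ballots, Kaur on 14. Kaur wins 14–9.
Ivanov vs Weber: 3+2+3+1+3+3 = 15 for Ivanov, 8 for Weber — Ivanov by 15–8.
Ivanov vs Diaz: Ivanov is ranked higher on 21 ballots, Diaz on 2. Ivanov wins 21–2.
Kaur vs Weber: 22 for Kaur, 1 for Weber — Kaur by 22–1.
Kaur vs Diaz: 15 to 8, Kaur.
Weber vs Diaz: Weber is ranked higher on 6+3 = 9 ballots, Diaz on 14. Diaz wins 14–9.
Ekwueme beats each of Singh, Ivanov, Kaur, Weber, Diaz — Ekwueme is the Condorcet winner.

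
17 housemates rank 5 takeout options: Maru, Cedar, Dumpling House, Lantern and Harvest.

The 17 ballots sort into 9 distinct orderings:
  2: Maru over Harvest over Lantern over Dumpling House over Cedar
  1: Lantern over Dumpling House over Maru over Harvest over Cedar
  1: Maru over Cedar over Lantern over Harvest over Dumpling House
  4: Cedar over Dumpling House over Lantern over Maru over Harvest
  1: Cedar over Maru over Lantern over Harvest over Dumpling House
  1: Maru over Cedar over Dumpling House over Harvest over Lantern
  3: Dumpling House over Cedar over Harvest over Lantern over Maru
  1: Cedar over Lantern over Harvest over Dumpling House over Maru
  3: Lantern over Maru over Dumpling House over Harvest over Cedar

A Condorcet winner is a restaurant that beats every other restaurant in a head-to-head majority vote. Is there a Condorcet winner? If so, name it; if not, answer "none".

none

Check each pair by majority over 17 ballots:
Maru vs Cedar: Cedar wins 9–8.
Maru–Dumpling House: Dumpling House 9–8.
Maru–Lantern: Lantern 12–5.
Maru–Harvest: Maru 13–4.
Cedar–Dumpling House: Dumpling House 9–8.
Cedar vs Lantern: Cedar, 11–6.
Cedar vs Harvest: Cedar wins 11–6.
Dumpling House vs Lantern: Lantern wins 9–8.
Dumpling House–Harvest: Dumpling House 12–5.
Lantern vs Harvest: Lantern, 11–6.
Each restaurant drops at least one matchup (Maru loses to Cedar; Cedar loses to Dumpling House; Dumpling House loses to Lantern; Lantern loses to Cedar; Harvest loses to Maru); the cycle Cedar > Lantern > Dumpling House > Cedar rules out a Condorcet winner.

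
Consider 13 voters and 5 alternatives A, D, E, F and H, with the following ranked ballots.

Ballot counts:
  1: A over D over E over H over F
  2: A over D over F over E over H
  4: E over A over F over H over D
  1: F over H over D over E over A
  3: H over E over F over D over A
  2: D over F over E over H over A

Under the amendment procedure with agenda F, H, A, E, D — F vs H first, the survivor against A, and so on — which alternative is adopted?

E

Round 1: F vs H — 9–4, F advances.
Round 2: F vs A — 6–7, A advances.
Round 3: A vs E — 3–10, E advances.
Round 4: E vs D — 7–6, E advances.
E survives the agenda.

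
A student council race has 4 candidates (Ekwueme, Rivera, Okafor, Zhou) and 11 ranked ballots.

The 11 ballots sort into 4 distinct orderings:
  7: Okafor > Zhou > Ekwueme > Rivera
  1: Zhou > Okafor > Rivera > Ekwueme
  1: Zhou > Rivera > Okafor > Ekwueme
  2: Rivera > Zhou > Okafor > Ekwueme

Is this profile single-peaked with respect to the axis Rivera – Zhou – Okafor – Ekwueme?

yes

Axis positions: Rivera=1, Zhou=2, Okafor=3, Ekwueme=4.
Ballot type 1 (peak Okafor at position 3): ranking walks positions 3-2-4-1, expanding outward from the peak — single-peaked.
Ballot type 2 (peak Zhou at position 2): ranking walks positions 2-3-1-4, expanding outward from the peak — single-peaked.
Ballot type 3 (peak Zhou at position 2): ranking walks positions 2-1-3-4, expanding outward from the peak — single-peaked.
Ballot type 4 (peak Rivera at position 1): ranking walks positions 1-2-3-4, expanding outward from the peak — single-peaked.
Every ranking is single-peaked on this axis.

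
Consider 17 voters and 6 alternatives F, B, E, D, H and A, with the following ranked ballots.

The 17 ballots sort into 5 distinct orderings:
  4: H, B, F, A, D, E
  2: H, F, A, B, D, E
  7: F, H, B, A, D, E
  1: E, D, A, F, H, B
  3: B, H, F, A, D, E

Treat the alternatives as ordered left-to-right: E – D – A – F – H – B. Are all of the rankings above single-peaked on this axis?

yes

Axis positions: E=1, D=2, A=3, F=4, H=5, B=6.
Faction 1 (peak H at position 5): ranking walks positions 5-6-4-3-2-1, expanding outward from the peak — single-peaked.
Faction 2 (peak H at position 5): ranking walks positions 5-4-3-6-2-1, expanding outward from the peak — single-peaked.
Faction 3 (peak F at position 4): ranking walks positions 4-5-6-3-2-1, expanding outward from the peak — single-peaked.
Faction 4 (peak E at position 1): ranking walks positions 1-2-3-4-5-6, expanding outward from the peak — single-peaked.
Faction 5 (peak B at position 6): ranking walks positions 6-5-4-3-2-1, expanding outward from the peak — single-peaked.
Every ranking is single-peaked on this axis.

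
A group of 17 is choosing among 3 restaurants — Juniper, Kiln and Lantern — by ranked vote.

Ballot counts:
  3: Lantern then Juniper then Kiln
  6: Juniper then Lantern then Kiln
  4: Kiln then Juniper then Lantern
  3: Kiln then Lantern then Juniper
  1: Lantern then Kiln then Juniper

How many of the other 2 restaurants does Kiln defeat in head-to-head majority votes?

Kiln against each rival (17 friends):
Kiln vs Juniper: Juniper, 9–8.
Kiln vs Lantern: Kiln preferred on 4+3 = 7 ballots; Lantern wins 10–7.
Kiln beats no one; loses to Juniper, Lantern — 0 pairwise wins.

0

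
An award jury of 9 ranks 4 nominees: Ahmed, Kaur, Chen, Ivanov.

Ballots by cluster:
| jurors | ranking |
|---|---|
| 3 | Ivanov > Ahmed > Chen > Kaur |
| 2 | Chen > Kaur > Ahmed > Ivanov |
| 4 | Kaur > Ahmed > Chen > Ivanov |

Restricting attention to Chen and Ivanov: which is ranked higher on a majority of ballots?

Chen

Ballots ranking Chen above Ivanov: 2 + 4 = 6.
Ballots ranking Ivanov above Chen: 9 − 6 = 3.
Chen wins the head-to-head 6–3.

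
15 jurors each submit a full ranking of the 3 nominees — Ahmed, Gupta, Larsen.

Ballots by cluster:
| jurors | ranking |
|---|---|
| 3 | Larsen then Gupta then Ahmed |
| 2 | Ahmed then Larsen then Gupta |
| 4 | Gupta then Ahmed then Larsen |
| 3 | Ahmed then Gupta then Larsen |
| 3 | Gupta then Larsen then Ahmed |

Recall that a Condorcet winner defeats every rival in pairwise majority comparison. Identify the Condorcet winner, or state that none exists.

Gupta

Head-to-head results (15 jurors):
Ahmed vs Gupta: Ahmed is ranked higher on 2+3 = 5 ballots, Gupta on 10. Gupta wins 10–5.
Ahmed vs Larsen: 2+4+3 = 9 for Ahmed, 6 for Larsen — Ahmed by 9–6.
Gupta vs Larsen: 4+3+3 = 10 for Gupta, 5 for Larsen — Gupta by 10–5.
Gupta defeats every rival head-to-head and is the Condorcet winner.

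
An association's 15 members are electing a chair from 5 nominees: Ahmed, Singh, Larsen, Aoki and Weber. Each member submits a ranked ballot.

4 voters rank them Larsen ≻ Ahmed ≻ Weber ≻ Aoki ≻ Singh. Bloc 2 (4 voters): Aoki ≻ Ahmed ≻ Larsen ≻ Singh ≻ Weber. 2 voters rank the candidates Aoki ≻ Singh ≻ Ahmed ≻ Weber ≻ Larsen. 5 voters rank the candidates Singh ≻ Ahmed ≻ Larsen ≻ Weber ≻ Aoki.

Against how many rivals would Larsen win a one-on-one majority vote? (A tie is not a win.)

3

Larsen against each rival (15 voters):
Larsen vs Ahmed: Larsen preferred on 4 ballots; Ahmed wins 11–4.
Larsen vs Singh: Larsen wins 8–7.
Larsen vs Aoki: 4+5 = 9 for Larsen, 6 for Aoki — Larsen by 9–6.
Larsen vs Weber: Larsen, 13–2.
Larsen beats Singh, Aoki, Weber; loses to Ahmed — 3 pairwise wins.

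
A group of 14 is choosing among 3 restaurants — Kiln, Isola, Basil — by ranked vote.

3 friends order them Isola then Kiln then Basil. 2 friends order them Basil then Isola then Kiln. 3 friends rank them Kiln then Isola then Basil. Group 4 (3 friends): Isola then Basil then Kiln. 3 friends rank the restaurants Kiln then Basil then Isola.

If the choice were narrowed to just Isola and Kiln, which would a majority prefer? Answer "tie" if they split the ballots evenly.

Isola

Ballots ranking Isola above Kiln: 3 + 2 + 3 = 8.
Ballots ranking Kiln above Isola: 14 − 8 = 6.
Isola wins the head-to-head 8–6.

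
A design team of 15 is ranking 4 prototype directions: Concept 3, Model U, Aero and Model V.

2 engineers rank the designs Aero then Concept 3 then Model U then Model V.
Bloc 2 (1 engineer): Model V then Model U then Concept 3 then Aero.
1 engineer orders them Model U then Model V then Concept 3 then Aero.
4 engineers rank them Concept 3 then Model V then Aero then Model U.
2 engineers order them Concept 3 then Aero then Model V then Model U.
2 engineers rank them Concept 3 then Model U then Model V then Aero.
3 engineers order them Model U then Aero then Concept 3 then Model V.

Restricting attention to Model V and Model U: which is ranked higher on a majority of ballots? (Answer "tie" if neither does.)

Model U

Ballots ranking Model V above Model U: 1 + 4 + 2 = 7.
Ballots ranking Model U above Model V: 15 − 7 = 8.
Model U wins the head-to-head 8–7.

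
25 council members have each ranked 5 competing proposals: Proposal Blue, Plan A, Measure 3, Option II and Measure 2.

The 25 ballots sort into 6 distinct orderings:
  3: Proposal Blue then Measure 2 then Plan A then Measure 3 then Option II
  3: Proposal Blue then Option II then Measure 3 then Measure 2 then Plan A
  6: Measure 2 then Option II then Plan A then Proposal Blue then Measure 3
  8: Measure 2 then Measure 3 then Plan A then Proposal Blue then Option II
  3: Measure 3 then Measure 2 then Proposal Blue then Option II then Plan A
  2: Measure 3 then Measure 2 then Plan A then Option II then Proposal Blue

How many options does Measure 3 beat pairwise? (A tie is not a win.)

3

Measure 3 against each rival (25 council members):
Measure 3 vs Proposal Blue: Measure 3, 13–12.
Measure 3 vs Plan A: 16 to 9, Measure 3.
Measure 3 vs Option II: Measure 3 wins 16–9.
Measure 3 vs Measure 2: Measure 3 preferred on 3+3+2 = 8 ballots; Measure 2 wins 17–8.
Measure 3 beats Proposal Blue, Plan A, Option II; loses to Measure 2 — 3 pairwise wins.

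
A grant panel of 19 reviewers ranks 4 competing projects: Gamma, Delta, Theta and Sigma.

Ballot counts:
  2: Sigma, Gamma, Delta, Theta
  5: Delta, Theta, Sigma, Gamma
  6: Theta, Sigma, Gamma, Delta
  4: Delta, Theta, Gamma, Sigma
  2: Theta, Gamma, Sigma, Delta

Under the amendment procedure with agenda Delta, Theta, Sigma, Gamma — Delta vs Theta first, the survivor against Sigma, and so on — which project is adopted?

Round 1: Delta vs Theta — 11–8, Delta advances.
Round 2: Delta vs Sigma — 9–10, Sigma advances.
Round 3: Sigma vs Gamma — 13–6, Sigma advances.
Sigma survives the agenda.

Sigma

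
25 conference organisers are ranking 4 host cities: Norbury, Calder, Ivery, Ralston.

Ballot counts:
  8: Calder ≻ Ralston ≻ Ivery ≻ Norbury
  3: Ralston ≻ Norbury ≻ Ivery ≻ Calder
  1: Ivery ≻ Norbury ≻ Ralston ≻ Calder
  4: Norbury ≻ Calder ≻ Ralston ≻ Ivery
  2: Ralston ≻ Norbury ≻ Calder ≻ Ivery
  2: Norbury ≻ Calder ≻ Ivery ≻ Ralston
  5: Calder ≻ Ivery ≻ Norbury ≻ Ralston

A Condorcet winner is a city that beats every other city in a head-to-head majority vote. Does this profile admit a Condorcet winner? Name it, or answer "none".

Pairwise majorities:
Norbury–Calder: Calder 13–12.
Norbury vs Ivery: Ivery, 14–11.
Norbury–Ralston: Ralston 13–12.
Calder vs Ivery: Calder wins 21–4.
Calder vs Ralston: Calder, 19–6.
Ivery vs Ralston: Ralston, 17–8.
Calder beats each of Norbury, Ivery, Ralston — Calder is the Condorcet winner.

Calder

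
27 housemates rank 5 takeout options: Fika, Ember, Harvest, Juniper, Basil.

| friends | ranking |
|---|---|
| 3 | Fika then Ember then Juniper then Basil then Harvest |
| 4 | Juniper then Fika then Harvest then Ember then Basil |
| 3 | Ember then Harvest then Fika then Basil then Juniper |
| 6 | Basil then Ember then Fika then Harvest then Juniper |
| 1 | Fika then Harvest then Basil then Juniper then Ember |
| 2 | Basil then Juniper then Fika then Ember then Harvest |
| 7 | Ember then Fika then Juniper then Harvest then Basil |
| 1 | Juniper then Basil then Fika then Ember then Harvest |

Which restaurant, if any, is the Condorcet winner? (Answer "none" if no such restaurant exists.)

Ember

Check each pair by majority over 27 ballots:
Fika–Ember: Ember 16–11.
Fika vs Harvest: Fika is ranked higher on 24 ballots, Harvest on 3. Fika wins 24–3.
Fika vs Juniper: 3+3+6+1+7 = 20 for Fika, 7 for Juniper — Fika by 20–7.
Fika vs Basil: Fika wins 18–9.
Ember vs Harvest: Ember wins 22–5.
Ember vs Juniper: Ember preferred on 3+3+6+7 = 19 ballots; Ember wins 19–8.
Ember vs Basil: Ember wins 17–10.
Harvest vs Juniper: Juniper, 17–10.
Harvest vs Basil: Harvest wins 15–12.
Juniper vs Basil: 15 to 12, Juniper.
Ember wins every pairwise contest, so Ember is the Condorcet winner.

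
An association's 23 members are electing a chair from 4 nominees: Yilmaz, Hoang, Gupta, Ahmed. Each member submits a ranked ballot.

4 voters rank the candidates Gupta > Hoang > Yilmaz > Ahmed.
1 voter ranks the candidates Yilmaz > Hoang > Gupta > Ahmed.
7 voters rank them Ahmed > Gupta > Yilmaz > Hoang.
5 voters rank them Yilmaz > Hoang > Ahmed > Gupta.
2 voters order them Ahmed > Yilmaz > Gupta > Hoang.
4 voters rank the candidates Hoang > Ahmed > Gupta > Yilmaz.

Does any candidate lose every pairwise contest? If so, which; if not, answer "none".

Pairwise majorities:
Yilmaz vs Hoang: Yilmaz is ranked higher on 1+7+5+2 = 15 ballots, Hoang on 8. Yilmaz wins 15–8.
Yilmaz vs Gupta: Yilmaz preferred on 1+5+2 = 8 ballots; Gupta wins 15–8.
Yilmaz–Ahmed: Ahmed 13–10.
Hoang vs Gupta: Gupta wins 13–10.
Hoang vs Ahmed: 4+1+5+4 = 14 for Hoang, 9 for Ahmed — Hoang by 14–9.
Gupta vs Ahmed: Gupta preferred on 4+1 = 5 ballots; Ahmed wins 18–5.
Each candidate has at least one pairwise win (Yilmaz beats Hoang; Hoang beats Ahmed; Gupta beats Yilmaz; Ahmed beats Yilmaz) — no Condorcet loser.

none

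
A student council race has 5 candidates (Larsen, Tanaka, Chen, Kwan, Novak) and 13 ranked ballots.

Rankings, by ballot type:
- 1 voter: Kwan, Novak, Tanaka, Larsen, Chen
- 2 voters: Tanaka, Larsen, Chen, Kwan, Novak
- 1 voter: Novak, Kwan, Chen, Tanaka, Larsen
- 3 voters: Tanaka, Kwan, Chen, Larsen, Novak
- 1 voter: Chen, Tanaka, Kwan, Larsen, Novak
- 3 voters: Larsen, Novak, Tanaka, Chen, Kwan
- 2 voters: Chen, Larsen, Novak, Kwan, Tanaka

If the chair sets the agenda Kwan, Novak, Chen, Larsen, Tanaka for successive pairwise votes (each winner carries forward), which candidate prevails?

Tanaka

Round 1: Kwan vs Novak — 7–6, Kwan advances.
Round 2: Kwan vs Chen — 5–8, Chen advances.
Round 3: Chen vs Larsen — 7–6, Chen advances.
Round 4: Chen vs Tanaka — 4–9, Tanaka advances.
The agenda winner is Tanaka.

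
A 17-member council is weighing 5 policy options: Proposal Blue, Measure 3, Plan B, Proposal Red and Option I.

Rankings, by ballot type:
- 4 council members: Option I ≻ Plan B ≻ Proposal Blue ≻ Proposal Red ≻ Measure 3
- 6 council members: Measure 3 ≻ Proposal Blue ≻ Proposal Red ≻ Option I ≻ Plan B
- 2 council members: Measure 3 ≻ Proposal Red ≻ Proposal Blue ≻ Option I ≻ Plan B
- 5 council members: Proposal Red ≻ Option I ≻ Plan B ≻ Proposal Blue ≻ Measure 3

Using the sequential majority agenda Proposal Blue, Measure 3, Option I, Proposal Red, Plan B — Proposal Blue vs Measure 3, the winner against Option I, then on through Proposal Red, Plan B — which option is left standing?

Round 1: Proposal Blue vs Measure 3 — 9–8, Proposal Blue advances.
Round 2: Proposal Blue vs Option I — 8–9, Option I advances.
Round 3: Option I vs Proposal Red — 4–13, Proposal Red advances.
Round 4: Proposal Red vs Plan B — 13–4, Proposal Red advances.
Proposal Red survives the agenda.

Proposal Red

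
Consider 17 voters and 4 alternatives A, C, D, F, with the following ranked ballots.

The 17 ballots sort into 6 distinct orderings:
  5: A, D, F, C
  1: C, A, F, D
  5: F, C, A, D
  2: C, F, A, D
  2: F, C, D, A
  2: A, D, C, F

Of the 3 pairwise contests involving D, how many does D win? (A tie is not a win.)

D against each rival (17 voters):
D vs A: A wins 15–2.
D vs C: 7 to 10, C.
D vs F: 7 to 10, F.
D beats no one; loses to A, C, F — 0 pairwise wins.

0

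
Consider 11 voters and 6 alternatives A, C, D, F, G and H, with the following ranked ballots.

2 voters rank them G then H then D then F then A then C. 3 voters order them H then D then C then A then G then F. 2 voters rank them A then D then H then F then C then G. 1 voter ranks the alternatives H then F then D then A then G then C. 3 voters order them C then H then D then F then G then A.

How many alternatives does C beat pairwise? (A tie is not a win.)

C against each rival (11 voters):
C–A: C 6–5.
C vs D: C is ranked higher on 3 ballots, D on 8. D wins 8–3.
C vs F: C wins 6–5.
C–G: C 8–3.
C vs H: H wins 8–3.
C beats A, F, G; loses to D, H — 3 pairwise wins.

3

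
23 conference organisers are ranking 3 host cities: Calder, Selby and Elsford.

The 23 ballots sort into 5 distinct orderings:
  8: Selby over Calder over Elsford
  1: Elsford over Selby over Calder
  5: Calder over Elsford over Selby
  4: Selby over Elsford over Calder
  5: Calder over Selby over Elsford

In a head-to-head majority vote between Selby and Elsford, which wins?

Selby

Ballots ranking Selby above Elsford: 8 + 4 + 5 = 17.
Ballots ranking Elsford above Selby: 23 − 17 = 6.
Selby wins the head-to-head 17–6.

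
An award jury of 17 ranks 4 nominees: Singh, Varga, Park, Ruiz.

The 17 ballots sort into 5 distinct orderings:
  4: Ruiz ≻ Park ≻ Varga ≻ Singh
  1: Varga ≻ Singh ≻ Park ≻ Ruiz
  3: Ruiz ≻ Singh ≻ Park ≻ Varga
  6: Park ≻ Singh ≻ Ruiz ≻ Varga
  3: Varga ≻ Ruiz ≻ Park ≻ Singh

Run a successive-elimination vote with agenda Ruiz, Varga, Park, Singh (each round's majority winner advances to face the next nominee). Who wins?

Round 1: Ruiz vs Varga — 13–4, Ruiz advances.
Round 2: Ruiz vs Park — 10–7, Ruiz advances.
Round 3: Ruiz vs Singh — 10–7, Ruiz advances.
Ruiz survives the agenda.

Ruiz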